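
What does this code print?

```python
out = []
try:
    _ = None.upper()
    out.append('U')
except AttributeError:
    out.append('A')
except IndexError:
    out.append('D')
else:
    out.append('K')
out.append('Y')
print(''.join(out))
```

Execution trace: 'A' (except AttributeError) → 'Y' (after the try/except). Output: AY

Answer: AY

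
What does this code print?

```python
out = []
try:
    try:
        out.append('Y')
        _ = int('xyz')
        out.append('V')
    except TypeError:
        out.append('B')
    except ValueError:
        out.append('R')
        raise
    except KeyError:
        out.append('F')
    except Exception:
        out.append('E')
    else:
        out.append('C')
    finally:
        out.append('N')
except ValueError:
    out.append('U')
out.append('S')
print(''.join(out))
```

Execution trace: 'Y' (try body) → 'R' (except ValueError) → 'N' (finally) → 'U' (outer except ValueError) → 'S' (after the try/except). Output: YRNUS

Answer: YRNUS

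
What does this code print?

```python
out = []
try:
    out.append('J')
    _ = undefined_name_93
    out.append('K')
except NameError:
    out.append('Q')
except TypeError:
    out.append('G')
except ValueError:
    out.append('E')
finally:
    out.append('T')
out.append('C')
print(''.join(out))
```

Execution trace: 'J' (try body) → 'Q' (except NameError) → 'T' (finally) → 'C' (after the try/except). Output: JQTC

Answer: JQTC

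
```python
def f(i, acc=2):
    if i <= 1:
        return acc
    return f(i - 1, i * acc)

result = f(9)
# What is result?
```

Accumulator trace (n, acc): (9, 2) -> (8, 18) -> (7, 144) -> (6, 1008) -> (5, 6048) -> (4, 30240) -> (3, 120960) -> (2, 362880) -> (1, 725760) -> return 725760

Answer: 725760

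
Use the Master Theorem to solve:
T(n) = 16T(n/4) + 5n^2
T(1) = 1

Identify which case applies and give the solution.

a=16, b=4, f(n)=5n^2. log_4(16) = 2. Since c=2 = 2, Case 2 applies: T(n) = Θ(n^log_b(a) · log n) = O(n^2 log n).

Answer: O(n^2 log n) - Case 2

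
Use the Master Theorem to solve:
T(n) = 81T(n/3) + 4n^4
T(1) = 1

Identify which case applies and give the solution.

a=81, b=3, f(n)=4n^4. log_3(81) = 4. Since c=4 = 4, Case 2 applies: T(n) = Θ(n^log_b(a) · log n) = O(n^4 log n).

Answer: O(n^4 log n) - Case 2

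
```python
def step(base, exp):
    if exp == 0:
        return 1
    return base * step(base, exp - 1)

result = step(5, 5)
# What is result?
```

step(5, 5) = 5 * 5 * 5 * 5 * 5 = 3125

Answer: 3125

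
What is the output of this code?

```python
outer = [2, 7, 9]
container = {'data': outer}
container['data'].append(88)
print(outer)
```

Key concept: dict holds reference to list.
Step by step:
`outer = [2, 7, 9]` → outer = [2, 7, 9]
`container = {'data': outer}` → container = {'data': [2, 7, 9]}
`container['data'].append(88)` → outer = [2, 7, 9, 88]; container = {'data': [2, 7, 9, 88]}
`print(outer)` → prints [2, 7, 9, 88]

Answer: [2, 7, 9, 88]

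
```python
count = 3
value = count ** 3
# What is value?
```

Trace:
`count = 3` → count = 3
`value = count ** 3` → value = 27
So value = 27

Answer: 27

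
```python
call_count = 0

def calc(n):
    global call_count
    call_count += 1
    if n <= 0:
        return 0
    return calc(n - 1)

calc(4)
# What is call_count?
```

Linear recursion stepping by 1: 5 calls from n=4 down to ≤0.

Answer: 5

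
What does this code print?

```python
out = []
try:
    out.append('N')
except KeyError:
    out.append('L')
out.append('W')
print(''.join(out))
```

Execution trace: 'N' (try body, no exception) → 'W' (after the try/except). Output: NW

Answer: NW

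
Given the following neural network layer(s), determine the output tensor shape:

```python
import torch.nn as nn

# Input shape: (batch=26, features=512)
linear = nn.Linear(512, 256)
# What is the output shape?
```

Input: (26, 512) -> Output: (26, 256)

Answer: (26, 256)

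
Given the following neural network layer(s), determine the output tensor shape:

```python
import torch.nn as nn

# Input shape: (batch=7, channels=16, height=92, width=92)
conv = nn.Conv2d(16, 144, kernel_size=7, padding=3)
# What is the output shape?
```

Input: (7, 16, 92, 92) -> Output: (7, 144, 92, 92)

Answer: (7, 144, 92, 92)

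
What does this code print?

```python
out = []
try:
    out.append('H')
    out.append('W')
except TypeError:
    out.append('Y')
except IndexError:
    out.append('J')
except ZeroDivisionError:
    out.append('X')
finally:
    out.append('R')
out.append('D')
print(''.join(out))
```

Execution trace: 'H' (try body) → 'W' (try body, no exception) → 'R' (finally) → 'D' (after the try/except). Output: HWRD

Answer: HWRD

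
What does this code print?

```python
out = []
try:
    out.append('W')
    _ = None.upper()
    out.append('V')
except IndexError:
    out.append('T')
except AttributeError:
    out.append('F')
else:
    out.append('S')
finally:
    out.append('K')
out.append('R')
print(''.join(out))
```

Execution trace: 'W' (try body) → 'F' (except AttributeError) → 'K' (finally) → 'R' (after the try/except). Output: WFKR

Answer: WFKR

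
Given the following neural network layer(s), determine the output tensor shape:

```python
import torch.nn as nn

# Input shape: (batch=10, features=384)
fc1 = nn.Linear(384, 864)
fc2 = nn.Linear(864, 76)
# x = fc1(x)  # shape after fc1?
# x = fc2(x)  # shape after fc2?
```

Input: (10, 384) -> after fc1: (10, 864) -> Output: (10, 76)

Answer: (10, 76)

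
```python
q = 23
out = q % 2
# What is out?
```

Trace:
`q = 23` → q = 23
`out = q % 2` → out = 1
So out = 1

Answer: 1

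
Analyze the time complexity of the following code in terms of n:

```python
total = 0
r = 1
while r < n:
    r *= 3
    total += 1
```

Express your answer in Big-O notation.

Each loop level contributes: log n. Multiplying the contributions gives O(log n).

Answer: O(log n)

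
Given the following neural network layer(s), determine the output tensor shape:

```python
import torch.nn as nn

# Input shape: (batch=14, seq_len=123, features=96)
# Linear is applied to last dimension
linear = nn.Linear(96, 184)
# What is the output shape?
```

Input: (14, 123, 96) -> Output: (14, 123, 184)

Answer: (14, 123, 184)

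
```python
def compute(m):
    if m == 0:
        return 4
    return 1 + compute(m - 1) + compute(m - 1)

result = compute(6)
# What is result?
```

compute(m) = 1 + 2·compute(m-1), compute(0)=4. Closed form: (4+1)·2^6 - 1 = 319.

Answer: 319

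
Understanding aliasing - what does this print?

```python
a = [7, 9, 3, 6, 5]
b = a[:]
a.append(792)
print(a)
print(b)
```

Key concept: slice [:] creates copy.
Step by step:
`a = [7, 9, 3, 6, 5]` → a = [7, 9, 3, 6, 5]
`b = a[:]` → b = [7, 9, 3, 6, 5]
`a.append(792)` → a = [7, 9, 3, 6, 5, 792]
`print(a)` → prints [7, 9, 3, 6, 5, 792]
`print(b)` → prints [7, 9, 3, 6, 5]

Answer:
[7, 9, 3, 6, 5, 792]
[7, 9, 3, 6, 5]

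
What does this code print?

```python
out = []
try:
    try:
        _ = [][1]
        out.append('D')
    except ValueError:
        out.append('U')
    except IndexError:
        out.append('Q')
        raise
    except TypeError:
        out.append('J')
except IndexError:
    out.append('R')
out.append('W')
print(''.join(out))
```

Execution trace: 'Q' (inner except IndexError) → 'R' (outer except IndexError) → 'W' (after the try/except). Output: QRW

Answer: QRW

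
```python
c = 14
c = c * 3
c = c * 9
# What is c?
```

Trace:
`c = 14` → c = 14
`c = c * 3` → c = 42
`c = c * 9` → c = 378
So c = 378

Answer: 378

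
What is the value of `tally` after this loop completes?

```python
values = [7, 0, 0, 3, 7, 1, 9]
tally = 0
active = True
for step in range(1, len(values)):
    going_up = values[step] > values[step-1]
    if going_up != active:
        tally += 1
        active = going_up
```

Count direction changes in [7, 0, 0, 3, 7, 1, 9]
`tally` takes the values: 0 → 1 → 2 → 3 → 4

Answer: 4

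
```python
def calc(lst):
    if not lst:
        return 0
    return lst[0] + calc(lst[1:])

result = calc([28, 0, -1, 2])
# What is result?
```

28 + 0 + (-1) + 2 + 0 = 29

Answer: 29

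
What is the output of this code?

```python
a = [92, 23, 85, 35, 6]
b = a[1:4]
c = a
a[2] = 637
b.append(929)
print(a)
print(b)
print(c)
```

Key concept: slice vs alias.
Step by step:
`a = [92, 23, 85, 35, 6]` → a = [92, 23, 85, 35, 6]
`b = a[1:4]` → b = [23, 85, 35]
`c = a` → c = [92, 23, 85, 35, 6] (same object as a)
`a[2] = 637` → a = [92, 23, 637, 35, 6] (same object as c); c = [92, 23, 637, 35, 6] (same object as a)
`b.append(929)` → b = [23, 85, 35, 929]
`print(a)` → prints [92, 23, 637, 35, 6]
`print(b)` → prints [23, 85, 35, 929]
`print(c)` → prints [92, 23, 637, 35, 6]

Answer:
[92, 23, 637, 35, 6]
[23, 85, 35, 929]
[92, 23, 637, 35, 6]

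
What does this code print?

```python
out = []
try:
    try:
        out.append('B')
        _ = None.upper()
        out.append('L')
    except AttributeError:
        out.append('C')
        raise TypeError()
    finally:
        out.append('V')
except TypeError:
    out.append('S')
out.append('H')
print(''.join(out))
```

Execution trace: 'B' (inner try body) → 'C' (inner except AttributeError) → 'V' (inner finally) → 'S' (outer except TypeError) → 'H' (after the try/except). Output: BCVSH

Answer: BCVSH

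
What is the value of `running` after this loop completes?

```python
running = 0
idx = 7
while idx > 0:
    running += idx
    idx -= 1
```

Sum 7 down to 1
`running` takes the values: 0 → 7 → 13 → 18 → 22 → 25 → 27 → 28

Answer: 28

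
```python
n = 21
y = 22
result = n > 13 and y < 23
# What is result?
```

Trace:
`n = 21` → n = 21
`y = 22` → y = 22
`result = n > 13 and y < 23` → result = True
So result = True

Answer: True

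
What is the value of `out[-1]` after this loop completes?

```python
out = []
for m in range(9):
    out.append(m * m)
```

Last element of squares 0 to 8
`out` takes the values: [] → [0] → [0, 1] → [0, 1, 4] → [0, 1, 4, 9] → [0, 1, 4, 9, 16] → [0, 1, 4, 9, 16, 25] → [0, 1, 4, 9, 16, 25, 36] → [0, 1, 4, 9, 16, 25, 36, 49] → [0, 1, 4, 9, 16, 25, 36, 49, 64]
So `out[-1]` = 64

Answer: 64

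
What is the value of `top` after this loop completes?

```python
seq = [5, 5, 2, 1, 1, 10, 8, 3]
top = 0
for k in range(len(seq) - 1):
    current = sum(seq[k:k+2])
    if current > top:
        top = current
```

Max sum of 2-element window in [5, 5, 2, 1, 1, 10, 8, 3]
`top` takes the values: 0 → 10 → 11 → 18

Answer: 18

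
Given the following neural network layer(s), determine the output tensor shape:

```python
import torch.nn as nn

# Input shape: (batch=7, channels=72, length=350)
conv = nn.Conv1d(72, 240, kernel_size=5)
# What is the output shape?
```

Input: (7, 72, 350) -> Output: (7, 240, 346)

Answer: (7, 240, 346)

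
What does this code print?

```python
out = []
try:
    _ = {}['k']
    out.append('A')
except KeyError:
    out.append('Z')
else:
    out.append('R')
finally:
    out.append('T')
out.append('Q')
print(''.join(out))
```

Execution trace: 'Z' (except KeyError) → 'T' (finally) → 'Q' (after the try/except). Output: ZTQ

Answer: ZTQ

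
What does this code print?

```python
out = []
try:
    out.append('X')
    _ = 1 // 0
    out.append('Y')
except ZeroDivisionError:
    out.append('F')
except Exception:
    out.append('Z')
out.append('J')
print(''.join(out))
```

Execution trace: 'X' (try body) → 'F' (except ZeroDivisionError) → 'J' (after the try/except). Output: XFJ

Answer: XFJ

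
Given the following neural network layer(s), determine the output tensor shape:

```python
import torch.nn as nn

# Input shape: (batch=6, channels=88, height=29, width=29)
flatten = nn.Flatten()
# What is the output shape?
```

Input: (6, 88, 29, 29) -> Output: (6, 74008)

Answer: (6, 74008)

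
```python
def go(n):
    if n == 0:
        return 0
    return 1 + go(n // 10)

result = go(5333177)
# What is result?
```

Count of digits of 5333177: 7

Answer: 7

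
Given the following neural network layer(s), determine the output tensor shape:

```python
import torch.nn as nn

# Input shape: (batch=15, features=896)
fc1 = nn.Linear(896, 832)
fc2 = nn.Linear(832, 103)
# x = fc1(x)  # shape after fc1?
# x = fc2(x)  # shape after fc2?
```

Input: (15, 896) -> after fc1: (15, 832) -> Output: (15, 103)

Answer: (15, 103)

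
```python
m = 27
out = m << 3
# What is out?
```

Trace:
`m = 27` → m = 27
`out = m << 3` → out = 216
So out = 216

Answer: 216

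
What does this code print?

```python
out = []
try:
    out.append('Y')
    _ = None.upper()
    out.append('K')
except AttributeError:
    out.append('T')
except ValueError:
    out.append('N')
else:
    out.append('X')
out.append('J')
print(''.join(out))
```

Execution trace: 'Y' (try body) → 'T' (except AttributeError) → 'J' (after the try/except). Output: YTJ

Answer: YTJ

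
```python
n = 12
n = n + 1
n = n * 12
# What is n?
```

Trace:
`n = 12` → n = 12
`n = n + 1` → n = 13
`n = n * 12` → n = 156
So n = 156

Answer: 156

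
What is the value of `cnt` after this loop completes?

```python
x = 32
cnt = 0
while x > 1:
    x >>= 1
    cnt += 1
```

Count right shifts until 1
`cnt` takes the values: 0 → 1 → 2 → 3 → 4 → 5

Answer: 5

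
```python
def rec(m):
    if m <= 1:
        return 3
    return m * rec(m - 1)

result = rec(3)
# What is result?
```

rec(3) = 3 * 2 * 3 = 18

Answer: 18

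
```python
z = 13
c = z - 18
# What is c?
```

Trace:
`z = 13` → z = 13
`c = z - 18` → c = -5
So c = -5

Answer: -5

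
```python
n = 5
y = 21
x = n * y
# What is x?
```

Trace:
`n = 5` → n = 5
`y = 21` → y = 21
`x = n * y` → x = 105
So x = 105

Answer: 105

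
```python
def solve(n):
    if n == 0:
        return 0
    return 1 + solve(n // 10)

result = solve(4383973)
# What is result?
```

Count of digits of 4383973: 7

Answer: 7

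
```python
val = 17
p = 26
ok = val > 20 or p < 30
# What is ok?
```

Trace:
`val = 17` → val = 17
`p = 26` → p = 26
`ok = val > 20 or p < 30` → ok = True
So ok = True

Answer: True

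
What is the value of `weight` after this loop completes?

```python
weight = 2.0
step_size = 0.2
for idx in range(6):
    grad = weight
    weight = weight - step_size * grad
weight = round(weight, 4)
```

Gradient descent: w = 2.0 * (1 - 0.2)^6
`weight` takes the values: 2.0 → 1.6 → 1.28 → 1.024 → 0.8192 → 0.65536 → 0.524288 → 0.5243

Answer: 0.5243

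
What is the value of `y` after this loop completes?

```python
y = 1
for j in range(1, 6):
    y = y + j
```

Start at 1, add 1 through 5
`y` takes the values: 1 → 2 → 4 → 7 → 11 → 16

Answer: 16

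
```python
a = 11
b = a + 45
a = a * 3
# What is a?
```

Trace:
`a = 11` → a = 11
`b = a + 45` → b = 56
`a = a * 3` → a = 33
So a = 33

Answer: 33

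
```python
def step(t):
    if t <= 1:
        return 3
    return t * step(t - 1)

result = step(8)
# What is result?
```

step(8) = 8 * 7 * 6 * 5 * 4 * 3 * 2 * 3 = 120960

Answer: 120960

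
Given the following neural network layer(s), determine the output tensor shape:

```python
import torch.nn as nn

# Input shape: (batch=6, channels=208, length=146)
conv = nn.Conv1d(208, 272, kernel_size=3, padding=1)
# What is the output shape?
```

Input: (6, 208, 146) -> Output: (6, 272, 146)

Answer: (6, 272, 146)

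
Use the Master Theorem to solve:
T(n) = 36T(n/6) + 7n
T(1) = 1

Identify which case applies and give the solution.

a=36, b=6, f(n)=7n. log_6(36) = 2. Since c=1 < 2, Case 1 applies: T(n) = Θ(n^log_b(a)) = O(n^2).

Answer: O(n^2) - Case 1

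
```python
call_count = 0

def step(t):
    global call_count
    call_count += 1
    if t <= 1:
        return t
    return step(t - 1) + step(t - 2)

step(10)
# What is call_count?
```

Calls(t) = 1 + Calls(t-1) + Calls(t-2); Calls(0)=Calls(1)=1. For t=10 this gives 177.

Answer: 177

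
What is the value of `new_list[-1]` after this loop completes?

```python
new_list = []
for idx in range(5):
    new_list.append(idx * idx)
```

Last element of squares 0 to 4
`new_list` takes the values: [] → [0] → [0, 1] → [0, 1, 4] → [0, 1, 4, 9] → [0, 1, 4, 9, 16]
So `new_list[-1]` = 16

Answer: 16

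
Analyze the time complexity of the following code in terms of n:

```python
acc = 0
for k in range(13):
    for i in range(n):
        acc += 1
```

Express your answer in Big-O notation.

Each loop level contributes: 1 × n. Multiplying the contributions gives O(n).

Answer: O(n)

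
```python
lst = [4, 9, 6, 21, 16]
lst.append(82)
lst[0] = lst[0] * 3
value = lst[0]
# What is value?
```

Trace:
`lst = [4, 9, 6, 21, 16]` → lst = [4, 9, 6, 21, 16]
`lst.append(82)` → lst = [4, 9, 6, 21, 16, 82]
`lst[0] = lst[0] * 3` → lst = [12, 9, 6, 21, 16, 82]
`value = lst[0]` → value = 12
So value = 12

Answer: 12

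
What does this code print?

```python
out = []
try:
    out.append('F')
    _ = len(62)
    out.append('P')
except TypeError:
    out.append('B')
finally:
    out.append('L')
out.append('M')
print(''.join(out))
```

Execution trace: 'F' (try body) → 'B' (except TypeError) → 'L' (finally) → 'M' (after the try/except). Output: FBLM

Answer: FBLM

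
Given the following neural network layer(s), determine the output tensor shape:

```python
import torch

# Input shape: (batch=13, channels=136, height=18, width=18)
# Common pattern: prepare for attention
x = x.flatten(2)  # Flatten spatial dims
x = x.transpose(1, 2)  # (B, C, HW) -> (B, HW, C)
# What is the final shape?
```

Input: (13, 136, 18, 18) -> after flatten(2): (13, 136, 324) -> Output: (13, 324, 136)

Answer: (13, 324, 136)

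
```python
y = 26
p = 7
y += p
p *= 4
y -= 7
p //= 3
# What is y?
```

Trace:
`y = 26` → y = 26
`p = 7` → p = 7
`y += p` → y = 33
`p *= 4` → p = 28
`y -= 7` → y = 26
`p //= 3` → p = 9
So y = 26

Answer: 26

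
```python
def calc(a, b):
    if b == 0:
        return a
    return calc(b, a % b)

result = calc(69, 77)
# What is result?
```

calc(69, 77) -> calc(77, 69) -> calc(69, 8) -> calc(8, 5) -> calc(5, 3) -> calc(3, 2) -> calc(2, 1) -> calc(1, 0) -> 1

Answer: 1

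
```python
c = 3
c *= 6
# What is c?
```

Trace:
`c = 3` → c = 3
`c *= 6` → c = 18
So c = 18

Answer: 18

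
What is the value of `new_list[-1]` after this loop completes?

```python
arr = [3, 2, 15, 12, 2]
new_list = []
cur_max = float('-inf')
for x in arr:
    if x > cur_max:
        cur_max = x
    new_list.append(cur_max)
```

Running max ends at 15
`new_list` takes the values: [] → [3] → [3, 3] → [3, 3, 15] → [3, 3, 15, 15] → [3, 3, 15, 15, 15]
So `new_list[-1]` = 15

Answer: 15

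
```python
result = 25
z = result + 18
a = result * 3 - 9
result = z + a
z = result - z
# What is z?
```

Trace:
`result = 25` → result = 25
`z = result + 18` → z = 43
`a = result * 3 - 9` → a = 66
`result = z + a` → result = 109
`z = result - z` → z = 66
So z = 66

Answer: 66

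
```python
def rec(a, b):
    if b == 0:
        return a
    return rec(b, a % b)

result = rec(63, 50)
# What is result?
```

rec(63, 50) -> rec(50, 13) -> rec(13, 11) -> rec(11, 2) -> rec(2, 1) -> rec(1, 0) -> 1

Answer: 1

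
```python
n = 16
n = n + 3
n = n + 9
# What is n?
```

Trace:
`n = 16` → n = 16
`n = n + 3` → n = 19
`n = n + 9` → n = 28
So n = 28

Answer: 28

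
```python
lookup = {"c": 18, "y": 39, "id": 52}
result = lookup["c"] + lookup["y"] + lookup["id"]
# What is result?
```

Trace:
`lookup = {"c": 18, "y": 39, "id": 52}` → lookup = {'c': 18, 'y': 39, 'id': 52}
`result = lookup["c"] + lookup["y"] + lookup["id"]` → result = 109
So result = 109

Answer: 109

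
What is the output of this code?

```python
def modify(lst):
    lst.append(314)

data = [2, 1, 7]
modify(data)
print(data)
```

Key concept: function modifies passed list.
Step by step:
`data = [2, 1, 7]` → data = [2, 1, 7]
`modify(data)` → data = [2, 1, 7, 314]
`print(data)` → prints [2, 1, 7, 314]

Answer: [2, 1, 7, 314]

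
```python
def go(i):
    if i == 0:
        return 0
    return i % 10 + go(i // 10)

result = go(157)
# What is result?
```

Sum of digits of 157: 7 + 5 + 1 = 13

Answer: 13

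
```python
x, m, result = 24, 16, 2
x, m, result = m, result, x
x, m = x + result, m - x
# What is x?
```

Trace:
`x, m, result = 24, 16, 2` → x = 24; m = 16; result = 2
`x, m, result = m, result, x` → x = 16; m = 2; result = 24
`x, m = x + result, m - x` → x = 40; m = -14
So x = 40

Answer: 40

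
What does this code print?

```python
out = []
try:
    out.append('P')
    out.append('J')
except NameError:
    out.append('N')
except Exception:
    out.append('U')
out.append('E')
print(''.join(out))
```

Execution trace: 'P' (try body) → 'J' (try body, no exception) → 'E' (after the try/except). Output: PJE

Answer: PJE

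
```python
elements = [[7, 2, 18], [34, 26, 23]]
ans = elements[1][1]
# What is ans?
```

Trace:
`elements = [[7, 2, 18], [34, 26, 23]]` → elements = [[7, 2, 18], [34, 26, 23]]
`ans = elements[1][1]` → ans = 26
So ans = 26

Answer: 26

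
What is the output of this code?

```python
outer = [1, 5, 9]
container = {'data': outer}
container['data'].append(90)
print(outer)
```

Key concept: dict holds reference to list.
Step by step:
`outer = [1, 5, 9]` → outer = [1, 5, 9]
`container = {'data': outer}` → container = {'data': [1, 5, 9]}
`container['data'].append(90)` → outer = [1, 5, 9, 90]; container = {'data': [1, 5, 9, 90]}
`print(outer)` → prints [1, 5, 9, 90]

Answer: [1, 5, 9, 90]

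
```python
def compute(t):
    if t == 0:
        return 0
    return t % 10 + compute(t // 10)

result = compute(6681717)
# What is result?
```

Sum of digits of 6681717: 7 + 1 + 7 + 1 + 8 + 6 + 6 = 36

Answer: 36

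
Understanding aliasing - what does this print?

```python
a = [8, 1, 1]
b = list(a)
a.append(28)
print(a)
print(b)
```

Key concept: list() constructor creates copy.
Step by step:
`a = [8, 1, 1]` → a = [8, 1, 1]
`b = list(a)` → b = [8, 1, 1]
`a.append(28)` → a = [8, 1, 1, 28]
`print(a)` → prints [8, 1, 1, 28]
`print(b)` → prints [8, 1, 1]

Answer:
[8, 1, 1, 28]
[8, 1, 1]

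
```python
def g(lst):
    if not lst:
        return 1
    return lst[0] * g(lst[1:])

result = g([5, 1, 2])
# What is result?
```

Product over [5, 1, 2] = 5 * 1 * 2 = 10

Answer: 10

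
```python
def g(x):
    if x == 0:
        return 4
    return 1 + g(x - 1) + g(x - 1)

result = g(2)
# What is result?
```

g(x) = 1 + 2·g(x-1), g(0)=4. Closed form: (4+1)·2^2 - 1 = 19.

Answer: 19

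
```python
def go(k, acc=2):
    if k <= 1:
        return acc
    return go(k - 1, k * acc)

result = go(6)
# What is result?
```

Accumulator trace (n, acc): (6, 2) -> (5, 12) -> (4, 60) -> (3, 240) -> (2, 720) -> (1, 1440) -> return 1440

Answer: 1440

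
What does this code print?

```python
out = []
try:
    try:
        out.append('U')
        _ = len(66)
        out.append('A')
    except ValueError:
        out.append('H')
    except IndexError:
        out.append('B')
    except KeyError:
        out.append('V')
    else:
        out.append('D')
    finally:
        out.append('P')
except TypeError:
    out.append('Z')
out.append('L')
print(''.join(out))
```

Execution trace: 'U' (try body) → 'P' (finally) → 'Z' (outer except TypeError) → 'L' (after the try/except). Output: UPZL

Answer: UPZL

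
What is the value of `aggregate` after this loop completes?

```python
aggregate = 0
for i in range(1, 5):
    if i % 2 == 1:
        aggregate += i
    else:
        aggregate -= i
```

Add odd, subtract even
`aggregate` takes the values: 0 → 1 → -1 → 2 → -2

Answer: -2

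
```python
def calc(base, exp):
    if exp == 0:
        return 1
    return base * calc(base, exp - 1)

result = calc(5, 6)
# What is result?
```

calc(5, 6) = 5 * 5 * 5 * 5 * 5 * 5 = 15625

Answer: 15625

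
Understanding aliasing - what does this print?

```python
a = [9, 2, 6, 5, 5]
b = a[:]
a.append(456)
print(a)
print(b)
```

Key concept: slice [:] creates copy.
Step by step:
`a = [9, 2, 6, 5, 5]` → a = [9, 2, 6, 5, 5]
`b = a[:]` → b = [9, 2, 6, 5, 5]
`a.append(456)` → a = [9, 2, 6, 5, 5, 456]
`print(a)` → prints [9, 2, 6, 5, 5, 456]
`print(b)` → prints [9, 2, 6, 5, 5]

Answer:
[9, 2, 6, 5, 5, 456]
[9, 2, 6, 5, 5]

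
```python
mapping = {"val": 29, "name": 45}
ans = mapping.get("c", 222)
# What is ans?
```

Trace:
`mapping = {"val": 29, "name": 45}` → mapping = {'val': 29, 'name': 45}
`ans = mapping.get("c", 222)` → ans = 222
So ans = 222

Answer: 222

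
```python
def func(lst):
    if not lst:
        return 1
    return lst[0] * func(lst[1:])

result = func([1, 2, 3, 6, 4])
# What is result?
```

Product over [1, 2, 3, 6, 4] = 1 * 2 * 3 * 6 * 4 = 144

Answer: 144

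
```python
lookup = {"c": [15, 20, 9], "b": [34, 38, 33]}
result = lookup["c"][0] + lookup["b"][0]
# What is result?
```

Trace:
`lookup = {"c": [15, 20, 9], "b": [34, 38, 33]}` → lookup = {'c': [15, 20, 9], 'b': [34, 38, 33]}
`result = lookup["c"][0] + lookup["b"][0]` → result = 49
So result = 49

Answer: 49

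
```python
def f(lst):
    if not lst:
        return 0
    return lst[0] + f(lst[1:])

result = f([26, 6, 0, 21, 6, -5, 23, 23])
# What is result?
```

26 + 6 + 0 + 21 + 6 + (-5) + 23 + 23 + 0 = 100

Answer: 100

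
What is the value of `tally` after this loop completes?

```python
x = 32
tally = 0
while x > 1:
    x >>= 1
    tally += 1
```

Count right shifts until 1
`tally` takes the values: 0 → 1 → 2 → 3 → 4 → 5

Answer: 5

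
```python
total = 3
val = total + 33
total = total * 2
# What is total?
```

Trace:
`total = 3` → total = 3
`val = total + 33` → val = 36
`total = total * 2` → total = 6
So total = 6

Answer: 6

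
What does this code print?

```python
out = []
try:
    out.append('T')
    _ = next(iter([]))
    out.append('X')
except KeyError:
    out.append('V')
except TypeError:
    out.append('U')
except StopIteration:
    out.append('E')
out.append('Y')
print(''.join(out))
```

Execution trace: 'T' (try body) → 'E' (except StopIteration) → 'Y' (after the try/except). Output: TEY

Answer: TEY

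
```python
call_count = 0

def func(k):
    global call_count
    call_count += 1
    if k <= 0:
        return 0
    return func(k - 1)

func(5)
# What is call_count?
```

Linear recursion stepping by 1: 6 calls from k=5 down to ≤0.

Answer: 6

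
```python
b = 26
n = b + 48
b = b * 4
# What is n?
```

Trace:
`b = 26` → b = 26
`n = b + 48` → n = 74
`b = b * 4` → b = 104
So n = 74

Answer: 74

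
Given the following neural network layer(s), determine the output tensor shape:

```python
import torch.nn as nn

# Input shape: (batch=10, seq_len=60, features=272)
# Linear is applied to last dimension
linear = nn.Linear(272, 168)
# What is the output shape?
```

Input: (10, 60, 272) -> Output: (10, 60, 168)

Answer: (10, 60, 168)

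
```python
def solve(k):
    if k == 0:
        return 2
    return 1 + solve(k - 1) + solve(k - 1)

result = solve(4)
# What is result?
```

solve(k) = 1 + 2·solve(k-1), solve(0)=2. Closed form: (2+1)·2^4 - 1 = 47.

Answer: 47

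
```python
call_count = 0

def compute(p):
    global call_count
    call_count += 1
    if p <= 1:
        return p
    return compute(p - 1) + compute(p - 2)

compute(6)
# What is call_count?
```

Calls(p) = 1 + Calls(p-1) + Calls(p-2); Calls(0)=Calls(1)=1. For p=6 this gives 25.

Answer: 25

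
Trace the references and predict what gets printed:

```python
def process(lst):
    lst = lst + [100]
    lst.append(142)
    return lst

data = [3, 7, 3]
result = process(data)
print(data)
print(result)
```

Key concept: rebinding parameter vs mutation.
Step by step:
`data = [3, 7, 3]` → data = [3, 7, 3]
`result = process(data)` → result = [3, 7, 3, 100, 142]
`print(data)` → prints [3, 7, 3]
`print(result)` → prints [3, 7, 3, 100, 142]

Answer:
[3, 7, 3]
[3, 7, 3, 100, 142]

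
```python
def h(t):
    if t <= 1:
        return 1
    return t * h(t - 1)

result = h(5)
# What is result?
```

h(5) = 5 * 4 * 3 * 2 * 1 = 120

Answer: 120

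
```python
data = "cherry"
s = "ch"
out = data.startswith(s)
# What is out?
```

Trace:
`data = "cherry"` → data = 'cherry'
`s = "ch"` → s = 'ch'
`out = data.startswith(s)` → out = True
So out = True

Answer: True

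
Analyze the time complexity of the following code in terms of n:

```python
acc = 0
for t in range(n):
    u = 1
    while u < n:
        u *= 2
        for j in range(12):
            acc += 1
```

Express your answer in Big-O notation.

Each loop level contributes: n × log n × 1. Multiplying the contributions gives O(n log n).

Answer: O(n log n)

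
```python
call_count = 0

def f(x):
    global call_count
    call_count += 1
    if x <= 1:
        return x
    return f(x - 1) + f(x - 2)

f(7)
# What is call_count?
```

Calls(x) = 1 + Calls(x-1) + Calls(x-2); Calls(0)=Calls(1)=1. For x=7 this gives 41.

Answer: 41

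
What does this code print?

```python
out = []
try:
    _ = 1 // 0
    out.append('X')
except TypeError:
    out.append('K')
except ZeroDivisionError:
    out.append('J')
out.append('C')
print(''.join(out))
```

Execution trace: 'J' (except ZeroDivisionError) → 'C' (after the try/except). Output: JC

Answer: JC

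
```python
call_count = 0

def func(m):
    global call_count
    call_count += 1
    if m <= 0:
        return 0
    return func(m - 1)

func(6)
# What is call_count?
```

Linear recursion stepping by 1: 7 calls from m=6 down to ≤0.

Answer: 7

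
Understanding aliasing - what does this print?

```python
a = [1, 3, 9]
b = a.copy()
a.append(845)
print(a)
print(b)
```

Key concept: list.copy() creates independent copy.
Step by step:
`a = [1, 3, 9]` → a = [1, 3, 9]
`b = a.copy()` → b = [1, 3, 9]
`a.append(845)` → a = [1, 3, 9, 845]
`print(a)` → prints [1, 3, 9, 845]
`print(b)` → prints [1, 3, 9]

Answer:
[1, 3, 9, 845]
[1, 3, 9]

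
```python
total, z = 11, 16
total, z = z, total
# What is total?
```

Trace:
`total, z = 11, 16` → total = 11; z = 16
`total, z = z, total` → total = 16; z = 11
So total = 16

Answer: 16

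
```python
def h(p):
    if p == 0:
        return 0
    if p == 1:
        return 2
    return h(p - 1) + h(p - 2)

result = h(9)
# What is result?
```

Build up from base cases: h(0)=0, h(1)=2, h(2)=2, h(3)=4, h(4)=6, h(5)=10, h(6)=16, ..., h(9)=68

Answer: 68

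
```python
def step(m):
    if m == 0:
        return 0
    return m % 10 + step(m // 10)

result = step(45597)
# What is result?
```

Sum of digits of 45597: 7 + 9 + 5 + 5 + 4 = 30

Answer: 30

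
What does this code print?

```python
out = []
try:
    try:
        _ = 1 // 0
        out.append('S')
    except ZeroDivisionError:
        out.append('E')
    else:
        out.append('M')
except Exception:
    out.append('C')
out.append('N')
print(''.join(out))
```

Execution trace: 'E' (inner except ZeroDivisionError) → 'N' (after the try/except). Output: EN

Answer: EN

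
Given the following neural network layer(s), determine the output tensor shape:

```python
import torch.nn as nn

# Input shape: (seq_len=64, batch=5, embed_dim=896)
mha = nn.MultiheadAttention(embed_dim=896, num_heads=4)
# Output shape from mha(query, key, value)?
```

Input: (64, 5, 896) -> Output: (64, 5, 896)

Answer: (64, 5, 896)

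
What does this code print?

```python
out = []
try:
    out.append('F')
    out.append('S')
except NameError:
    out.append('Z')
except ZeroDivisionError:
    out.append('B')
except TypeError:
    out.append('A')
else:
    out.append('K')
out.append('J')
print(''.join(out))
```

Execution trace: 'F' (try body) → 'S' (try body, no exception) → 'K' (else) → 'J' (after the try/except). Output: FSKJ

Answer: FSKJ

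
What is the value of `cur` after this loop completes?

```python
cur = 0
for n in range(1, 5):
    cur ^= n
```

XOR of 1 to 4
`cur` takes the values: 0 → 1 → 3 → 0 → 4

Answer: 4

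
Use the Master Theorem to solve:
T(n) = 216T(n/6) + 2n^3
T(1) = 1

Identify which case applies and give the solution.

a=216, b=6, f(n)=2n^3. log_6(216) = 3. Since c=3 = 3, Case 2 applies: T(n) = Θ(n^log_b(a) · log n) = O(n^3 log n).

Answer: O(n^3 log n) - Case 2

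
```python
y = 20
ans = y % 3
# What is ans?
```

Trace:
`y = 20` → y = 20
`ans = y % 3` → ans = 2
So ans = 2

Answer: 2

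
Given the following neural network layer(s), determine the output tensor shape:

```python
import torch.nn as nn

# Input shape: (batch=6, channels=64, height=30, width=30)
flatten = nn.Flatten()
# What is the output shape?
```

Input: (6, 64, 30, 30) -> Output: (6, 57600)

Answer: (6, 57600)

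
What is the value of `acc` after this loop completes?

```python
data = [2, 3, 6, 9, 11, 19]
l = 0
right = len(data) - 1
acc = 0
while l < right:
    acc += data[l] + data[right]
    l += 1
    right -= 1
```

Sum of pairs from ends
`acc` takes the values: 0 → 21 → 35 → 50

Answer: 50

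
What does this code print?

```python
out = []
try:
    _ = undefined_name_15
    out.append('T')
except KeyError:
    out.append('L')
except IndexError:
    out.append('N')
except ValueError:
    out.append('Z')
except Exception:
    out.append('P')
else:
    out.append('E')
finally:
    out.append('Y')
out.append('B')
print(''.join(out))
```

Execution trace: 'P' (except Exception) → 'Y' (finally) → 'B' (after the try/except). Output: PYB

Answer: PYB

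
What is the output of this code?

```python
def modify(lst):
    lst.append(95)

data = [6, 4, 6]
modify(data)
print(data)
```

Key concept: function modifies passed list.
Step by step:
`data = [6, 4, 6]` → data = [6, 4, 6]
`modify(data)` → data = [6, 4, 6, 95]
`print(data)` → prints [6, 4, 6, 95]

Answer: [6, 4, 6, 95]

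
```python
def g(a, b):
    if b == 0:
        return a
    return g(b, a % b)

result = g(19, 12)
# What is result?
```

g(19, 12) -> g(12, 7) -> g(7, 5) -> g(5, 2) -> g(2, 1) -> g(1, 0) -> 1

Answer: 1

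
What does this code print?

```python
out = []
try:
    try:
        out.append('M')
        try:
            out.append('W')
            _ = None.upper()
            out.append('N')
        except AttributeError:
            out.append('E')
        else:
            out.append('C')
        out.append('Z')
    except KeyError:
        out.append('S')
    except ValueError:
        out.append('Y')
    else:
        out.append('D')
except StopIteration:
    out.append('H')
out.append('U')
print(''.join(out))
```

Execution trace: 'M' (try body) → 'W' (inner try body) → 'E' (inner except AttributeError) → 'Z' (try body, no exception) → 'D' (else) → 'U' (after the try/except). Output: MWEZDU

Answer: MWEZDU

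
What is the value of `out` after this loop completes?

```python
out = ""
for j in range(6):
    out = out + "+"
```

Repeat '+' 6 times
`out` takes the values: "" → "+" → "++" → "+++" → "++++" → "+++++" → "++++++"

Answer: "++++++"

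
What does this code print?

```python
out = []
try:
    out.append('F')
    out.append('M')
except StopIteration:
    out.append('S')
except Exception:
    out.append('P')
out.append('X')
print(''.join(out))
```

Execution trace: 'F' (try body) → 'M' (try body, no exception) → 'X' (after the try/except). Output: FMX

Answer: FMX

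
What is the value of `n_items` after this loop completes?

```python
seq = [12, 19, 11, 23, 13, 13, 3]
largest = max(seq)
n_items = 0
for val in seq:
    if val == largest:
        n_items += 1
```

Count of max value 23 in [12, 19, 11, 23, 13, 13, 3]
`n_items` takes the values: 0 → 1

Answer: 1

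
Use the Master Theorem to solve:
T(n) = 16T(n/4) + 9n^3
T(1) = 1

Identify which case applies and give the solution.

a=16, b=4, f(n)=9n^3. log_4(16) = 2. Since c=3 > 2 and the regularity condition holds (16(n/4)^3 = (16/4^3)n^3 with 16/4^3 < 1), Case 3 applies: T(n) = Θ(f(n)) = O(n^3).

Answer: O(n^3) - Case 3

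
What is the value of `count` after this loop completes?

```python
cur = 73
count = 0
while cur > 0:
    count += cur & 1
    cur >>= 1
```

Count set bits in 73 (binary: 0b1001001)
`count` takes the values: 0 → 1 → 2 → 3

Answer: 3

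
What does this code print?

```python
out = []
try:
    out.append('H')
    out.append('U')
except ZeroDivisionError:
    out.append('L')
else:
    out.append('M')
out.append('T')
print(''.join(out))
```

Execution trace: 'H' (try body) → 'U' (try body, no exception) → 'M' (else) → 'T' (after the try/except). Output: HUMT

Answer: HUMT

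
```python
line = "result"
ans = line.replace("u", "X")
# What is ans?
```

Trace:
`line = "result"` → line = 'result'
`ans = line.replace("u", "X")` → ans = 'resXlt'
So ans = 'resXlt'

Answer: 'resXlt'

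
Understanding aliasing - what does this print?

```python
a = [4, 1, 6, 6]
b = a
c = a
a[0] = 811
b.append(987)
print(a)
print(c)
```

Key concept: multiple aliases.
Step by step:
`a = [4, 1, 6, 6]` → a = [4, 1, 6, 6]
`b = a` → b = [4, 1, 6, 6] (same object as a)
`c = a` → c = [4, 1, 6, 6] (same object as a, b)
`a[0] = 811` → a = [811, 1, 6, 6] (same object as b, c); b = [811, 1, 6, 6] (same object as a, c); c = [811, 1, 6, 6] (same object as a, b)
`b.append(987)` → a = [811, 1, 6, 6, 987] (same object as b, c); b = [811, 1, 6, 6, 987] (same object as a, c); c = [811, 1, 6, 6, 987] (same object as a, b)
`print(a)` → prints [811, 1, 6, 6, 987]
`print(c)` → prints [811, 1, 6, 6, 987]

Answer:
[811, 1, 6, 6, 987]
[811, 1, 6, 6, 987]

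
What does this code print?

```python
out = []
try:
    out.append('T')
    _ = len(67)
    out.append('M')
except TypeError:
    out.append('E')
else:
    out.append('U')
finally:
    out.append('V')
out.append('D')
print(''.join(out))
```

Execution trace: 'T' (try body) → 'E' (except TypeError) → 'V' (finally) → 'D' (after the try/except). Output: TEVD

Answer: TEVD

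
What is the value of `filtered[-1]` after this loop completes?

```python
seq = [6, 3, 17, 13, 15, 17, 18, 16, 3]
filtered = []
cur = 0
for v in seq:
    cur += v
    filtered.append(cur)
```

Cumulative sum ends at 108
`filtered` takes the values: [] → [6] → [6, 9] → [6, 9, 26] → [6, 9, 26, 39] → [6, 9, 26, 39, 54] → [6, 9, 26, 39, 54, 71] → [6, 9, 26, 39, 54, 71, 89] → [6, 9, 26, 39, 54, 71, 89, 105] → [6, 9, 26, 39, 54, 71, 89, 105, 108]
So `filtered[-1]` = 108

Answer: 108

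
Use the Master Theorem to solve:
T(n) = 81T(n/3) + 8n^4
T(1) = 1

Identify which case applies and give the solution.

a=81, b=3, f(n)=8n^4. log_3(81) = 4. Since c=4 = 4, Case 2 applies: T(n) = Θ(n^log_b(a) · log n) = O(n^4 log n).

Answer: O(n^4 log n) - Case 2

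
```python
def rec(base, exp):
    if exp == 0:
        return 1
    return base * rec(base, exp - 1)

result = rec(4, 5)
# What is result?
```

rec(4, 5) = 4 * 4 * 4 * 4 * 4 = 1024

Answer: 1024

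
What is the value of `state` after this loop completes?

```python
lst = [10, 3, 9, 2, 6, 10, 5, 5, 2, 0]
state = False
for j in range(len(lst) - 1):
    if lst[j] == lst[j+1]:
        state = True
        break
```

Check consecutive duplicates in [10, 3, 9, 2, 6, 10, 5, 5, 2, 0]
`state` takes the values: False → True

Answer: True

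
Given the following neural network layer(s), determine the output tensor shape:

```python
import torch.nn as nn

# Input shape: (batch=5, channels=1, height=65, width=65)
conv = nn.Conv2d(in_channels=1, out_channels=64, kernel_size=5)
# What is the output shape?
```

Input: (5, 1, 65, 65) -> Output: (5, 64, 61, 61)

Answer: (5, 64, 61, 61)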